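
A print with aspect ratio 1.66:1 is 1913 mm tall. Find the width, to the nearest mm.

3176 mm

Width = 1913 × 1.660 = 3175.58.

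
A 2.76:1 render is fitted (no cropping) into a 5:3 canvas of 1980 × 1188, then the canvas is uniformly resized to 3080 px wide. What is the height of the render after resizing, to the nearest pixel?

1116 px

In the 1980×1188 frame the render fills the width: height = 1980 / 2.760 ≈ 717.39 px.
Scaling 1980 → 3080 is ×1.5556, so the height becomes 717.39 × 1.5556 ≈ 1115.94 px.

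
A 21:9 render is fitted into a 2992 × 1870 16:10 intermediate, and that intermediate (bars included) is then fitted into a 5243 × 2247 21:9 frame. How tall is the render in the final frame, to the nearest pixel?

1541 px

First fit — 21:9 into 2992×1870 spans the width: 2992.00 × 1282.29.
The 16:10 canvas is height-limited in 5243×2247, giving 3595.20 × 2247.00; scale factor 1.2016.
The render scales with it: height 1282.29 × 1.2016 ≈ 1540.80.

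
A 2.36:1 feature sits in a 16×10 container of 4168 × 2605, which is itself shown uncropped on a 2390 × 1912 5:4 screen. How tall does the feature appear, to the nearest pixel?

1013 px

First fit — 2.36:1 into 4168×2605 spans the width: 4168.00 × 1766.10.
Second fit — the 16×10 canvas into 2390×1912 spans the width: 2390.00 × 1493.75 (×0.5734 from 4168×2605).
Applying the same ×0.5734: 1766.10 → 1012.71.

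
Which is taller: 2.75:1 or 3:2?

3:2

2.75 and 3:2 = 1.5; 2.75 > 1.5. The smaller width-to-height ratio is the taller frame.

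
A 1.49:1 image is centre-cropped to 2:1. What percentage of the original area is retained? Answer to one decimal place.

74.5%

Going from 1.49:1 to 2:1 means cutting height while keeping width.
(1.490)/(2.000) ≈ 0.745 of the area survives.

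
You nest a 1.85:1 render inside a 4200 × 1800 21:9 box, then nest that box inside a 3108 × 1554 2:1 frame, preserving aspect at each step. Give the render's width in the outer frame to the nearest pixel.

2464 px

Inside the 4200×1800 canvas the render is height-limited at 3330.00 × 1800.00.
Second fit — the 21:9 canvas into 3108×1554 spans the width: 3108.00 × 1332.00 (×0.7400 from 4200×1800).
So the render's width is 3330.00 × 0.7400 ≈ 2464.20.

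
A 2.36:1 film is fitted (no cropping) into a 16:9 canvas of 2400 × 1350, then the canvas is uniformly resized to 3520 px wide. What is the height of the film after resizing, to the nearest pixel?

1492 px

Fitted into 2400×1350, the film spans the width; its height is 2400 / 2.360 ≈ 1016.95 px.
The frame scales by 3520/2400 = 1.4667; 1016.95 × 1.4667 ≈ 1491.53 px.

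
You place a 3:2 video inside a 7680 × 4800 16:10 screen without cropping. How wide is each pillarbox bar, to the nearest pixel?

240 px

3:2 is narrower than 16:10, so it spans the full height.
The video is 4800 × 3/2 ≈ 7200.00 px wide.
Black = 7680 − 7200.00 = 480.00 px, or 240.00 per bar.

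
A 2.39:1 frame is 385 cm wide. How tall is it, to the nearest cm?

161 cm

At 2.39:1, 385 / 2.390 ≈ 161.09.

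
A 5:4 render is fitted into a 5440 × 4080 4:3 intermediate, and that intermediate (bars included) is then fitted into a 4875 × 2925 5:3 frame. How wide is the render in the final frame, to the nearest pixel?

3656 px

Inside the 5440×4080 canvas the render is height-limited at 5100.00 × 4080.00.
The 4:3 canvas is height-limited in 4875×2925, giving 3900.00 × 2925.00; scale factor 0.7169.
So the render's width is 5100.00 × 0.7169 ≈ 3656.25.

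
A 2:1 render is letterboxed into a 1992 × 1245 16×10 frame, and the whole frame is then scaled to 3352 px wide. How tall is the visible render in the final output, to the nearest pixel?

In the 1992×1245 frame the render fills the width: height = 1992 × 1/2 ≈ 996.00 px.
Resizing to 3352 px wide multiplies everything by 1.6827: 996.00 → 1676.00 px.

1676 px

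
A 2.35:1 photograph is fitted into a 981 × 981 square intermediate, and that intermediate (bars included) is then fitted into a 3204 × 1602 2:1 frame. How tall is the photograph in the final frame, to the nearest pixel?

Inside the 981×981 canvas the photograph is width-limited at 981.00 × 417.45.
Second fit — the square canvas into 3204×1602 spans the height: 1602.00 × 1602.00 (×1.6330 from 981×981).
The photograph scales with it: height 417.45 × 1.6330 ≈ 681.70.

682 px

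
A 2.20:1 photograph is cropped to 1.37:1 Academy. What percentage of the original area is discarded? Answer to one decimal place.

The height stays; only width is cut (since 1.37:1 Academy is narrower than 2.20:1).
(1.370)/(2.200) ≈ 0.623 of the area survives, leaving 37.73% discarded.

37.7%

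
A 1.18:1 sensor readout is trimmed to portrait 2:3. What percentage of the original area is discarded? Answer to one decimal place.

43.5%

Going from 1.18:1 to portrait 2:3 means cutting width while keeping height.
Fraction kept = (0.667)/(1.180) ≈ 56.50%, so 43.50% is lost.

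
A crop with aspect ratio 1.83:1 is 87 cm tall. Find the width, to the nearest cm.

159 cm

87 × 1.830 = 159.21.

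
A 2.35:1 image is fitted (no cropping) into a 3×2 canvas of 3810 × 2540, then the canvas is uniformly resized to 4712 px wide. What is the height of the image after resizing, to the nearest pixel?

In the 3810×2540 frame the image fills the width: height = 3810 / 2.350 ≈ 1621.28 px.
Resizing to 4712 px wide multiplies everything by 1.2367: 1621.28 → 2005.11 px.

2005 px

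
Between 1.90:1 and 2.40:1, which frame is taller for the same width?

1.9 and 2.4; 2.4 > 1.9. The smaller width-to-height ratio is the taller frame.

1.90:1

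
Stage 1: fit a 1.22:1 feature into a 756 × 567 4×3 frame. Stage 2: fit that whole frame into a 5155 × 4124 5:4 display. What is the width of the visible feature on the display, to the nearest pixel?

Inside the 756×567 canvas the feature is height-limited at 691.74 × 567.00.
4×3 in 5155×4124: fills the width, so the intermediate becomes 5155.00 × 3866.25 — a scale of ×6.8188.
So the feature's width is 691.74 × 6.8188 ≈ 4716.82.

4717 px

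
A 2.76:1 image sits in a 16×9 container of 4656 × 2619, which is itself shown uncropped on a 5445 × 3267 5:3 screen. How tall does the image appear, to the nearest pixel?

Inside the 4656×2619 canvas the image is width-limited at 4656.00 × 1686.96.
16×9 in 5445×3267: fills the width, so the intermediate becomes 5445.00 × 3062.81 — a scale of ×1.1695.
Applying the same ×1.1695: 1686.96 → 1972.83.

1973 px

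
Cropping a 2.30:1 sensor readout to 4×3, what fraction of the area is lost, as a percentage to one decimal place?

The height stays; only width is cut (since 4×3 is narrower than 2.30:1).
Fraction kept = (1.333)/(2.300) ≈ 57.97%, so 42.03% is lost.

42.0%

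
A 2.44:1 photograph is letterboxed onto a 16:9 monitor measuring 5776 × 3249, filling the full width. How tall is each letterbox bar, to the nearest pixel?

That makes the image 2367.21 px tall (5776 / 2.440).
Black = 3249 − 2367.21 = 881.79 px, or 440.89 per bar.

441 px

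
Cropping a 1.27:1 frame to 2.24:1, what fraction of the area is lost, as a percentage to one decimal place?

43.3%

2.24:1 is wider than 1.27:1, so the crop keeps the full width and trims the height.
Area ratio = (1.270)/(2.240) = 56.70%; the remaining 43.30% is cropped out.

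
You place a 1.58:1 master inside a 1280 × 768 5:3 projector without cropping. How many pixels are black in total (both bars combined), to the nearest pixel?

1.58:1 (1.580) < 5:3 (1.667), so the master fills the height.
That makes the image 1213.4400 px wide (768 × 1.580).
1280 − 1213.4400 = 66.5600 px of bars.
That's 66.5600 × 768 ≈ 51118 black pixels.

51118 pixels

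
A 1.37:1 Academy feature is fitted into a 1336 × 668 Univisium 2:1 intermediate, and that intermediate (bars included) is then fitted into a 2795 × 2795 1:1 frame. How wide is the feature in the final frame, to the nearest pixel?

1.37:1 Academy in 1336×668: fills the height, so the feature is 915.16 × 668.00.
Second fit — the Univisium 2:1 canvas into 2795×2795 spans the width: 2795.00 × 1397.50 (×2.0921 from 1336×668).
So the feature's width is 915.16 × 2.0921 ≈ 1914.58.

1915 px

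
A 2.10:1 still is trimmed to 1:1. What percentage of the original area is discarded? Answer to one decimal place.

52.4%

The height stays; only width is cut (since 1:1 is narrower than 2.10:1).
Fraction kept = (1.000)/(2.100) ≈ 47.62%, so 52.38% is lost.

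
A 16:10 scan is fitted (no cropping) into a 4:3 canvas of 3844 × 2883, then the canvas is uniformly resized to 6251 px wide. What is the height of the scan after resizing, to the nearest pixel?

3907 px

In the 3844×2883 frame the scan fills the width: height = 3844 × 10/16 ≈ 2402.50 px.
The frame scales by 6251/3844 = 1.6262; 2402.50 × 1.6262 ≈ 3906.88 px.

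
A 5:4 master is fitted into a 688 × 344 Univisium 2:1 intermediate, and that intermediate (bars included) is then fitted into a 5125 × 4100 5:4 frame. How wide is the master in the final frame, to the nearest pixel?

3203 px

Inside the 688×344 canvas the master is height-limited at 430.00 × 344.00.
Univisium 2:1 in 5125×4100: fills the width, so the intermediate becomes 5125.00 × 2562.50 — a scale of ×7.4491.
So the master's width is 430.00 × 7.4491 ≈ 3203.12.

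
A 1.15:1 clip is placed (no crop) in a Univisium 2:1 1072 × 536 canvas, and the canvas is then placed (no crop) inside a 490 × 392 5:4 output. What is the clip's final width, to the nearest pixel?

282 px

First fit — 1.15:1 into 1072×536 spans the height: 616.40 × 536.00.
The Univisium 2:1 canvas is width-limited in 490×392, giving 490.00 × 245.00; scale factor 0.4571.
The clip scales with it: width 616.40 × 0.4571 ≈ 281.75.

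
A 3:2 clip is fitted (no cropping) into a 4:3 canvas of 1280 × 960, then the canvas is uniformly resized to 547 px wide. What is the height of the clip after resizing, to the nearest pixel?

365 px

In the 1280×960 frame the clip fills the width: height = 1280 × 2/3 ≈ 853.33 px.
Scaling 1280 → 547 is ×0.4273, so the height becomes 853.33 × 0.4273 ≈ 364.67 px.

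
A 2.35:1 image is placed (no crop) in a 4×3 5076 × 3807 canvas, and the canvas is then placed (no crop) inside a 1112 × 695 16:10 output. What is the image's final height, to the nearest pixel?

394 px

Inside the 5076×3807 canvas the image is width-limited at 5076.00 × 2160.00.
4×3 in 1112×695: fills the height, so the intermediate becomes 926.67 × 695.00 — a scale of ×0.1826.
The image scales with it: height 2160.00 × 0.1826 ≈ 394.33.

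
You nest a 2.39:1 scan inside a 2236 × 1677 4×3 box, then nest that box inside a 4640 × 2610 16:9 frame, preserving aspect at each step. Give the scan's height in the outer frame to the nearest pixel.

Inside the 2236×1677 canvas the scan is width-limited at 2236.00 × 935.56.
4×3 in 4640×2610: fills the height, so the intermediate becomes 3480.00 × 2610.00 — a scale of ×1.5564.
Applying the same ×1.5564: 935.56 → 1456.07.

1456 px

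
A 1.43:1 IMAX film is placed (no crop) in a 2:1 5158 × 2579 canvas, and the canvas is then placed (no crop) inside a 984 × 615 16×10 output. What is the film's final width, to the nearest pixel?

First fit — 1.43:1 IMAX into 5158×2579 spans the height: 3687.97 × 2579.00.
The 2:1 canvas is width-limited in 984×615, giving 984.00 × 492.00; scale factor 0.1908.
So the film's width is 3687.97 × 0.1908 ≈ 703.56.

704 px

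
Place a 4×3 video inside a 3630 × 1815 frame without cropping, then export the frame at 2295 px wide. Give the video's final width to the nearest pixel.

At 3630×1815 the video is height-limited, so width = 1815 × 4/3 ≈ 2420.00 px.
Scaling 3630 → 2295 is ×0.6322, so the width becomes 2420.00 × 0.6322 ≈ 1530.00 px.

1530 px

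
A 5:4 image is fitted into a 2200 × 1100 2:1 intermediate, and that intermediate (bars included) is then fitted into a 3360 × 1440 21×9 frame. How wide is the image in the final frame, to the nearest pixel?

1800 px

First fit — 5:4 into 2200×1100 spans the height: 1375.00 × 1100.00.
The 2:1 canvas is height-limited in 3360×1440, giving 2880.00 × 1440.00; scale factor 1.3091.
The image scales with it: width 1375.00 × 1.3091 ≈ 1800.00.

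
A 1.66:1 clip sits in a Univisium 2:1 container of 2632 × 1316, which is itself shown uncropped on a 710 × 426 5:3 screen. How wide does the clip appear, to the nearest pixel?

1.66:1 in 2632×1316: fills the height, so the clip is 2184.56 × 1316.00.
Univisium 2:1 in 710×426: fills the width, so the intermediate becomes 710.00 × 355.00 — a scale of ×0.2698.
So the clip's width is 2184.56 × 0.2698 ≈ 589.30.

589 px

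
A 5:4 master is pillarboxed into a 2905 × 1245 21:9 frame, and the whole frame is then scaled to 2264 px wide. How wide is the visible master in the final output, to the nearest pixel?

At 2905×1245 the master is height-limited, so width = 1245 × 5/4 ≈ 1556.25 px.
Scaling 2905 → 2264 is ×0.7793, so the width becomes 1556.25 × 0.7793 ≈ 1212.86 px.

1213 px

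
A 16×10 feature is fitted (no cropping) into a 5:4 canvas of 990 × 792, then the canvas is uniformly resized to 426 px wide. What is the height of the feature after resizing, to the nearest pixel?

266 px

Fitted into 990×792, the feature spans the width; its height is 990 × 10/16 ≈ 618.75 px.
Scaling 990 → 426 is ×0.4303, so the height becomes 618.75 × 0.4303 ≈ 266.25 px.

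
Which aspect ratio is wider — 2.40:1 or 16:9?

2.4 and 16:9 = 1.778; 2.4 > 1.778.

2.40:1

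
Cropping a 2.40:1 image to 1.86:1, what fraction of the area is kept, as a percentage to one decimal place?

The height stays; only width is cut (since 1.86:1 is narrower than 2.40:1).
Area ratio = (1.860)/(2.400) = 77.50% retained.

77.5%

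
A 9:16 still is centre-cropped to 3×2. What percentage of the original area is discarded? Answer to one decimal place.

62.5%

3×2 is wider than 9:16, so the crop keeps the full width and trims the height.
Area ratio = (0.562)/(1.500) = 37.50%; the remaining 62.50% is cropped out.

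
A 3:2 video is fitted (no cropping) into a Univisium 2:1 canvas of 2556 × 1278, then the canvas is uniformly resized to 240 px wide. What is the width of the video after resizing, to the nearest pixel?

180 px

Fitted into 2556×1278, the video spans the height; its width is 1278 × 3/2 ≈ 1917.00 px.
The frame scales by 240/2556 = 0.0939; 1917.00 × 0.0939 ≈ 180.00 px.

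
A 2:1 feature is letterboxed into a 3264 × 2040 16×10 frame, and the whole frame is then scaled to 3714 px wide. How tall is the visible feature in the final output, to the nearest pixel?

1857 px

Fitted into 3264×2040, the feature spans the width; its height is 3264 × 1/2 ≈ 1632.00 px.
Resizing to 3714 px wide multiplies everything by 1.1379: 1632.00 → 1857.00 px.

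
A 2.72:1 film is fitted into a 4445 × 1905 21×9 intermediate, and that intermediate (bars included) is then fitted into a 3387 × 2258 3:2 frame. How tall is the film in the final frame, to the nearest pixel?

Inside the 4445×1905 canvas the film is width-limited at 4445.00 × 1634.19.
21×9 in 3387×2258: fills the width, so the intermediate becomes 3387.00 × 1451.57 — a scale of ×0.7620.
The film scales with it: height 1634.19 × 0.7620 ≈ 1245.22.

1245 px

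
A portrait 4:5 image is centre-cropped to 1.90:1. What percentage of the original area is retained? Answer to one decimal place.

Going from portrait 4:5 to 1.90:1 means cutting height while keeping width.
Fraction kept = (0.800)/(1.900) ≈ 42.11%.

42.1%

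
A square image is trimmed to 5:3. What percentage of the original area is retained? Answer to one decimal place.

5:3 is wider than square, so the crop keeps the full width and trims the height.
(1.000)/(1.667) ≈ 0.600 of the area survives.

60.0%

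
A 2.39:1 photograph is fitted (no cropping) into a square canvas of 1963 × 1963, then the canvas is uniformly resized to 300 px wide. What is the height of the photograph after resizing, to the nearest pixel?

At 1963×1963 the photograph is width-limited, so height = 1963 / 2.390 ≈ 821.34 px.
Scaling 1963 → 300 is ×0.1528, so the height becomes 821.34 × 0.1528 ≈ 125.52 px.

126 px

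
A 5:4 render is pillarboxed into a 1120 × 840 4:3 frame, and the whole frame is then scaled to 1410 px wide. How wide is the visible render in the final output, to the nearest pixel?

1322 px

Fitted into 1120×840, the render spans the height; its width is 840 × 5/4 ≈ 1050.00 px.
The frame scales by 1410/1120 = 1.2589; 1050.00 × 1.2589 ≈ 1321.88 px.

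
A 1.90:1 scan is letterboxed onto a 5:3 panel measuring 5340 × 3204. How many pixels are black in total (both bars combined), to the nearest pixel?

2101149 pixels

1.90:1 is wider than 5:3, so it spans the full width.
That makes the image 2810.5263 px tall (5340 / 1.900).
Leftover height: 3204 − 2810.5263 = 393.4737 px.
Bar area = 393.4737 × 5340 ≈ 2101149 px.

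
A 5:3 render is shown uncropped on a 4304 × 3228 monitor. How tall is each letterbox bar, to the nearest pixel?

323 px

Since 1.667 > 1.333, the render is width-limited.
The render is 4304 × 3/5 ≈ 2582.40 px tall.
Black = 3228 − 2582.40 = 645.60 px, or 322.80 per bar.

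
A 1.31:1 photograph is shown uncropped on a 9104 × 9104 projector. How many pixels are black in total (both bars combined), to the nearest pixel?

19613491 pixels

1.31:1 is wider than square, so it spans the full width.
That makes the image 6949.6183 px tall (9104 / 1.310).
Leftover height: 9104 − 6949.6183 = 2154.3817 px.
That's 2154.3817 × 9104 ≈ 19613491 black pixels.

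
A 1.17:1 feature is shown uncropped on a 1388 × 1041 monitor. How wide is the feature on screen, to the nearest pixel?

1218 px

1.17:1 (1.170) < 4:3 (1.333), so the feature fills the height.
Content width = 1041 × 1.170 ≈ 1217.97 px.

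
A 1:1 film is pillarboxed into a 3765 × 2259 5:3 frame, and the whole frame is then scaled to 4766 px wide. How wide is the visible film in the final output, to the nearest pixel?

2860 px

Fitted into 3765×2259, the film spans the height; its width is 2259 × 1/1 ≈ 2259.00 px.
The frame scales by 4766/3765 = 1.2659; 2259.00 × 1.2659 ≈ 2859.60 px.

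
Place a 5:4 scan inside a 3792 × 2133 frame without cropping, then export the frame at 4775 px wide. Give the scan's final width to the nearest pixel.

3357 px

Fitted into 3792×2133, the scan spans the height; its width is 2133 × 5/4 ≈ 2666.25 px.
The frame scales by 4775/3792 = 1.2592; 2666.25 × 1.2592 ≈ 3357.42 px.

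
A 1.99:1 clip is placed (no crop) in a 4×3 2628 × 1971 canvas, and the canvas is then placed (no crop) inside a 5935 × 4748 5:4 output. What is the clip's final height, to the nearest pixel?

2982 px

Inside the 2628×1971 canvas the clip is width-limited at 2628.00 × 1320.60.
Second fit — the 4×3 canvas into 5935×4748 spans the width: 5935.00 × 4451.25 (×2.2584 from 2628×1971).
So the clip's height is 1320.60 × 2.2584 ≈ 2982.41.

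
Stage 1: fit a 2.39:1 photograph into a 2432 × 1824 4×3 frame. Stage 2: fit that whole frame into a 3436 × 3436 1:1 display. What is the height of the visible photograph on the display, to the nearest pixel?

1438 px

First fit — 2.39:1 into 2432×1824 spans the width: 2432.00 × 1017.57.
The 4×3 canvas is width-limited in 3436×3436, giving 3436.00 × 2577.00; scale factor 1.4128.
The photograph scales with it: height 1017.57 × 1.4128 ≈ 1437.66.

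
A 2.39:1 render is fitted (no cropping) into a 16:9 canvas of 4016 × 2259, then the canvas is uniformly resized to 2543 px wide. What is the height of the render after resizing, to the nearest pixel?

1064 px

Fitted into 4016×2259, the render spans the width; its height is 4016 / 2.390 ≈ 1680.33 px.
Scaling 4016 → 2543 is ×0.6332, so the height becomes 1680.33 × 0.6332 ≈ 1064.02 px.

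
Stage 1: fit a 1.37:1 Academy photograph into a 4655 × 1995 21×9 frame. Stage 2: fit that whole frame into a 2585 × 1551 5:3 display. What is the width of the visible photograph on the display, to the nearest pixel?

1518 px

1.37:1 Academy in 4655×1995: fills the height, so the photograph is 2733.15 × 1995.00.
The 21×9 canvas is width-limited in 2585×1551, giving 2585.00 × 1107.86; scale factor 0.5553.
Applying the same ×0.5553: 2733.15 → 1517.76.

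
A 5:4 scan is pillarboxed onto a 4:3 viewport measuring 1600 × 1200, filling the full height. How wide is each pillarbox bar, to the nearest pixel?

50 px

Content width = 1200 × 5/4 ≈ 1500.00 px.
Leftover width: 1600 − 1500.00 = 100.00 px → 50.00 each side.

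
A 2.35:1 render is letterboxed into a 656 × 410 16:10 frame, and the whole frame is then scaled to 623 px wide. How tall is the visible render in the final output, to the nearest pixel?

265 px

At 656×410 the render is width-limited, so height = 656 / 2.350 ≈ 279.15 px.
Resizing to 623 px wide multiplies everything by 0.9497: 279.15 → 265.11 px.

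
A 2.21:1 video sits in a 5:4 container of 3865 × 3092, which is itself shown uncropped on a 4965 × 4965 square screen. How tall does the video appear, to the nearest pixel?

2247 px

First fit — 2.21:1 into 3865×3092 spans the width: 3865.00 × 1748.87.
5:4 in 4965×4965: fills the width, so the intermediate becomes 4965.00 × 3972.00 — a scale of ×1.2846.
Applying the same ×1.2846: 1748.87 → 2246.61.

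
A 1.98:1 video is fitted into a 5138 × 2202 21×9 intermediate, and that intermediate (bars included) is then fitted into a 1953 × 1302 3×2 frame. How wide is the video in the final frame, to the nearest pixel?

Inside the 5138×2202 canvas the video is height-limited at 4359.96 × 2202.00.
Second fit — the 21×9 canvas into 1953×1302 spans the width: 1953.00 × 837.00 (×0.3801 from 5138×2202).
Applying the same ×0.3801: 4359.96 → 1657.26.

1657 px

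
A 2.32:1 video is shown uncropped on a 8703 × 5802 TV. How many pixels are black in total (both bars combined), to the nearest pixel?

17847302 pixels

Since 2.320 > 1.500, the video is width-limited.
Content height = 8703 / 2.320 ≈ 3751.2931 px.
5802 − 3751.2931 = 2050.7069 px of bars.
Bar area = 2050.7069 × 8703 ≈ 17847302 px.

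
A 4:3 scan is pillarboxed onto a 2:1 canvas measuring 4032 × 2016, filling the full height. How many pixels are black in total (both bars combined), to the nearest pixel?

2709504 pixels

That makes the image 2688.0000 px wide (2016 × 4/3).
4032 − 2688.0000 = 1344.0000 px of bars.
Across the 2016-px span: 1344.0000 × 2016 ≈ 2709504 px.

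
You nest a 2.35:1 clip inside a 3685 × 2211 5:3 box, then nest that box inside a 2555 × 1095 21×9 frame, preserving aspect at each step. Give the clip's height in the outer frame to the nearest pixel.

777 px

First fit — 2.35:1 into 3685×2211 spans the width: 3685.00 × 1568.09.
The 5:3 canvas is height-limited in 2555×1095, giving 1825.00 × 1095.00; scale factor 0.4953.
Applying the same ×0.4953: 1568.09 → 776.60.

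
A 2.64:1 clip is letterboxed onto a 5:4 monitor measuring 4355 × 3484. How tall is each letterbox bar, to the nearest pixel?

Since 2.640 > 1.250, the clip is width-limited.
That makes the image 1649.62 px tall (4355 / 2.640).
3484 − 1649.62 = 1834.38 px of bars (917.19 each).

917 px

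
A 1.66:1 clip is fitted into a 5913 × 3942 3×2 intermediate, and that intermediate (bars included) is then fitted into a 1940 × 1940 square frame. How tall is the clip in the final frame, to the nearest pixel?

1169 px

Inside the 5913×3942 canvas the clip is width-limited at 5913.00 × 3562.05.
The 3×2 canvas is width-limited in 1940×1940, giving 1940.00 × 1293.33; scale factor 0.3281.
So the clip's height is 3562.05 × 0.3281 ≈ 1168.67.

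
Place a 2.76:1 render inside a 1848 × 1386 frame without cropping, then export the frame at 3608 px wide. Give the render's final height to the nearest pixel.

1307 px

In the 1848×1386 frame the render fills the width: height = 1848 / 2.760 ≈ 669.57 px.
The frame scales by 3608/1848 = 1.9524; 669.57 × 1.9524 ≈ 1307.25 px.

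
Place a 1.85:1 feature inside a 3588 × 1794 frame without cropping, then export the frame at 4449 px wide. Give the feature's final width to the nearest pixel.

4115 px

At 3588×1794 the feature is height-limited, so width = 1794 × 1.850 ≈ 3318.90 px.
Resizing to 4449 px wide multiplies everything by 1.2400: 3318.90 → 4115.32 px.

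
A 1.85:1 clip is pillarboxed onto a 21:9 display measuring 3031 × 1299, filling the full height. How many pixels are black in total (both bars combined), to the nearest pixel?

That makes the image 2403.1500 px wide (1299 × 1.850).
Leftover width: 3031 − 2403.1500 = 627.8500 px.
Bar area = 627.8500 × 1299 ≈ 815577 px.

815577 pixels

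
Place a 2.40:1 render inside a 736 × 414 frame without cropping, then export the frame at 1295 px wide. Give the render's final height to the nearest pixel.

540 px

In the 736×414 frame the render fills the width: height = 736 / 2.400 ≈ 306.67 px.
The frame scales by 1295/736 = 1.7595; 306.67 × 1.7595 ≈ 539.58 px.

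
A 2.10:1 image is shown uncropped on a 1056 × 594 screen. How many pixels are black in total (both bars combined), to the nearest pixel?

96247 pixels

2.10:1 is wider than 16×9, so it spans the full width.
The image is 1056 / 2.100 ≈ 502.8571 px tall.
594 − 502.8571 = 91.1429 px of bars.
That's 91.1429 × 1056 ≈ 96247 black pixels.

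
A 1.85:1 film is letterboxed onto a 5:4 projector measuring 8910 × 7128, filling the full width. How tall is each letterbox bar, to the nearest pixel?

1156 px

The film is 8910 / 1.850 ≈ 4816.22 px tall.
Leftover height: 7128 − 4816.22 = 2311.78 px → 1155.89 each side.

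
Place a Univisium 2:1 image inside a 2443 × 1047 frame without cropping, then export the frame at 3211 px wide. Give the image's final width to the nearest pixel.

Fitted into 2443×1047, the image spans the height; its width is 1047 × 2/1 ≈ 2094.00 px.
Scaling 2443 → 3211 is ×1.3144, so the width becomes 2094.00 × 1.3144 ≈ 2752.29 px.

2752 px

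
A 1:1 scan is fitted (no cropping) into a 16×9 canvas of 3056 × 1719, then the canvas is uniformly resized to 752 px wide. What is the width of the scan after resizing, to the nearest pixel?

423 px

Fitted into 3056×1719, the scan spans the height; its width is 1719 × 1/1 ≈ 1719.00 px.
Scaling 3056 → 752 is ×0.2461, so the width becomes 1719.00 × 0.2461 ≈ 423.00 px.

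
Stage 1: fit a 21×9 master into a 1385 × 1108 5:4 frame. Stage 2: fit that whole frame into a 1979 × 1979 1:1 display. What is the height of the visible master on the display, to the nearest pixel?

848 px

21×9 in 1385×1108: fills the width, so the master is 1385.00 × 593.57.
Second fit — the 5:4 canvas into 1979×1979 spans the width: 1979.00 × 1583.20 (×1.4289 from 1385×1108).
The master scales with it: height 593.57 × 1.4289 ≈ 848.14.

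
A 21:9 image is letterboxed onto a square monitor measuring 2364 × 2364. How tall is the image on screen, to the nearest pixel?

21:9 (2.333) > square (1.000), so the image fills the width.
Content height = 2364 × 9/21 ≈ 1013.14 px.

1013 px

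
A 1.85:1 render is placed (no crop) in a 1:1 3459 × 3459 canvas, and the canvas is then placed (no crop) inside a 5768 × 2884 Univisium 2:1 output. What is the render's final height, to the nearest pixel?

1559 px

Inside the 3459×3459 canvas the render is width-limited at 3459.00 × 1869.73.
1:1 in 5768×2884: fills the height, so the intermediate becomes 2884.00 × 2884.00 — a scale of ×0.8338.
Applying the same ×0.8338: 1869.73 → 1558.92.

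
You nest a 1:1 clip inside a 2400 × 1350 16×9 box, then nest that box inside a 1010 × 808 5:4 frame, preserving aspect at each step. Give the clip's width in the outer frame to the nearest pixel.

568 px

1:1 in 2400×1350: fills the height, so the clip is 1350.00 × 1350.00.
16×9 in 1010×808: fills the width, so the intermediate becomes 1010.00 × 568.12 — a scale of ×0.4208.
The clip scales with it: width 1350.00 × 0.4208 ≈ 568.12.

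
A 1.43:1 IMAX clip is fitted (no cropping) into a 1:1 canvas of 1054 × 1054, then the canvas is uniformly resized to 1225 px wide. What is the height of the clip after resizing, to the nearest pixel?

857 px

In the 1054×1054 frame the clip fills the width: height = 1054 / 1.430 ≈ 737.06 px.
Resizing to 1225 px wide multiplies everything by 1.1622: 737.06 → 856.64 px.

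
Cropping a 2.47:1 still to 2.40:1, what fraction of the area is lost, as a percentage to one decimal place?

2.8%

Going from 2.47:1 to 2.40:1 means cutting width while keeping height.
(2.400)/(2.470) ≈ 0.972 of the area survives, leaving 2.83% discarded.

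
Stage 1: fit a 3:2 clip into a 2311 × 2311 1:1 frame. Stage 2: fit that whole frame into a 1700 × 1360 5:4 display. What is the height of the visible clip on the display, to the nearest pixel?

907 px

Inside the 2311×2311 canvas the clip is width-limited at 2311.00 × 1540.67.
Second fit — the 1:1 canvas into 1700×1360 spans the height: 1360.00 × 1360.00 (×0.5885 from 2311×2311).
Applying the same ×0.5885: 1540.67 → 906.67.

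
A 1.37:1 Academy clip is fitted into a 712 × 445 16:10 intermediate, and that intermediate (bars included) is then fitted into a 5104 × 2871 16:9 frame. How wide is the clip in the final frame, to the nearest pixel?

Inside the 712×445 canvas the clip is height-limited at 609.65 × 445.00.
Second fit — the 16:10 canvas into 5104×2871 spans the height: 4593.60 × 2871.00 (×6.4517 from 712×445).
The clip scales with it: width 609.65 × 6.4517 ≈ 3933.27.

3933 px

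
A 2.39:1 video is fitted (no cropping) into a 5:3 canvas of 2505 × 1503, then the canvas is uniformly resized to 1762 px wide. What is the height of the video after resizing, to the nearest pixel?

737 px

Fitted into 2505×1503, the video spans the width; its height is 2505 / 2.390 ≈ 1048.12 px.
The frame scales by 1762/2505 = 0.7034; 1048.12 × 0.7034 ≈ 737.24 px.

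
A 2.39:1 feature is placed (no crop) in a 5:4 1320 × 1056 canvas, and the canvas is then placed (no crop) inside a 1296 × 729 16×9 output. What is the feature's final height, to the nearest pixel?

381 px

2.39:1 in 1320×1056: fills the width, so the feature is 1320.00 × 552.30.
5:4 in 1296×729: fills the height, so the intermediate becomes 911.25 × 729.00 — a scale of ×0.6903.
Applying the same ×0.6903: 552.30 → 381.28.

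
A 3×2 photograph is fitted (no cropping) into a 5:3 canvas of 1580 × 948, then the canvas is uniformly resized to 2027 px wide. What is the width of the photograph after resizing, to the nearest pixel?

1824 px

Fitted into 1580×948, the photograph spans the height; its width is 948 × 3/2 ≈ 1422.00 px.
Resizing to 2027 px wide multiplies everything by 1.2829: 1422.00 → 1824.30 px.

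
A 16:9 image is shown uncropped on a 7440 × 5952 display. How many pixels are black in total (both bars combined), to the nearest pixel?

13146480 pixels

16:9 is wider than 5:4, so it spans the full width.
That makes the image 4185.0000 px tall (7440 × 9/16).
5952 − 4185.0000 = 1767.0000 px of bars.
Across the 7440-px span: 1767.0000 × 7440 ≈ 13146480 px.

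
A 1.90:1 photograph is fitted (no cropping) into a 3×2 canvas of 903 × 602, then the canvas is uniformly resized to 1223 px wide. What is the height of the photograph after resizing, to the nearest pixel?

644 px

Fitted into 903×602, the photograph spans the width; its height is 903 / 1.900 ≈ 475.26 px.
The frame scales by 1223/903 = 1.3544; 475.26 × 1.3544 ≈ 643.68 px.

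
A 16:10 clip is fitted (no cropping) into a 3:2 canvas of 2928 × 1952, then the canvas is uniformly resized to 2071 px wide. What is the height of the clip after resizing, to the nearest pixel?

1294 px

At 2928×1952 the clip is width-limited, so height = 2928 × 10/16 ≈ 1830.00 px.
Scaling 2928 → 2071 is ×0.7073, so the height becomes 1830.00 × 0.7073 ≈ 1294.38 px.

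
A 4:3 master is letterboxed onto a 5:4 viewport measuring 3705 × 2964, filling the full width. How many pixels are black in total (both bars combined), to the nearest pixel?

686351 pixels

The master is 3705 × 3/4 ≈ 2778.7500 px tall.
2964 − 2778.7500 = 185.2500 px of bars.
That's 185.2500 × 3705 ≈ 686351 black pixels.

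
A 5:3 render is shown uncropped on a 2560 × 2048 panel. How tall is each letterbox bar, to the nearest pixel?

Since 1.667 > 1.250, the render is width-limited.
Content height = 2560 × 3/5 ≈ 1536.00 px.
Leftover height: 2048 − 1536.00 = 512.00 px → 256.00 each side.

256 px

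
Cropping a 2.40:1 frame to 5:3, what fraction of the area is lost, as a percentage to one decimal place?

Going from 2.40:1 to 5:3 means cutting width while keeping height.
Area ratio = (1.667)/(2.400) = 69.44%; the remaining 30.56% is cropped out.

30.6%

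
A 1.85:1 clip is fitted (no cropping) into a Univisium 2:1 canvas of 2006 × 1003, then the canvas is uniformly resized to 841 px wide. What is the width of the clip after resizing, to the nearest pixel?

778 px

In the 2006×1003 frame the clip fills the height: width = 1003 × 1.850 ≈ 1855.55 px.
Scaling 2006 → 841 is ×0.4192, so the width becomes 1855.55 × 0.4192 ≈ 777.92 px.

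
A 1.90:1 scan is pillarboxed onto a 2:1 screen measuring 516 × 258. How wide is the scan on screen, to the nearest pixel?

490 px

1.90:1 is narrower than 2:1, so it spans the full height.
That makes the image 490.20 px wide (258 × 1.900).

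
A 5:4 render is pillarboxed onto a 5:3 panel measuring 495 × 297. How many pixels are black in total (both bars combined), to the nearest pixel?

36754 pixels

Since 1.250 < 1.667, the render is height-limited.
Content width = 297 × 5/4 ≈ 371.2500 px.
Black = 495 − 371.2500 = 123.7500 px.
That's 123.7500 × 297 ≈ 36754 black pixels.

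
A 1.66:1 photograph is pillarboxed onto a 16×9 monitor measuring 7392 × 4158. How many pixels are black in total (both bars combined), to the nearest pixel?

2036256 pixels

1.66:1 is narrower than 16×9, so it spans the full height.
That makes the image 6902.2800 px wide (4158 × 1.660).
7392 − 6902.2800 = 489.7200 px of bars.
That's 489.7200 × 4158 ≈ 2036256 black pixels.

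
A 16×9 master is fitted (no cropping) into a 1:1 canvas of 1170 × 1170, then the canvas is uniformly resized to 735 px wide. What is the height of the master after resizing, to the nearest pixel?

Fitted into 1170×1170, the master spans the width; its height is 1170 × 9/16 ≈ 658.12 px.
Scaling 1170 → 735 is ×0.6282, so the height becomes 658.12 × 0.6282 ≈ 413.44 px.

413 px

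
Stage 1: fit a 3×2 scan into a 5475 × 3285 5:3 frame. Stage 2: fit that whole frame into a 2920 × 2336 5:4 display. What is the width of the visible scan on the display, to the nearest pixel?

2628 px

3×2 in 5475×3285: fills the height, so the scan is 4927.50 × 3285.00.
5:3 in 2920×2336: fills the width, so the intermediate becomes 2920.00 × 1752.00 — a scale of ×0.5333.
Applying the same ×0.5333: 4927.50 → 2628.00.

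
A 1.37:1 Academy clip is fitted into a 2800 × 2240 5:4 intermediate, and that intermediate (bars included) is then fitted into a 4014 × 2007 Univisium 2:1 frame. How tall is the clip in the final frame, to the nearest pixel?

1831 px

Inside the 2800×2240 canvas the clip is width-limited at 2800.00 × 2043.80.
Second fit — the 5:4 canvas into 4014×2007 spans the height: 2508.75 × 2007.00 (×0.8960 from 2800×2240).
Applying the same ×0.8960: 2043.80 → 1831.20.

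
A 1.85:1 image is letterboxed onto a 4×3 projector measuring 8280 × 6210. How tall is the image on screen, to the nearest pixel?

4476 px

1.85:1 (1.850) > 4×3 (1.333), so the image fills the width.
That makes the image 4475.68 px tall (8280 / 1.850).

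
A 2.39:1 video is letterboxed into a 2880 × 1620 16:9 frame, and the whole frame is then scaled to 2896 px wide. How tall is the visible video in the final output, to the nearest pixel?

1212 px

In the 2880×1620 frame the video fills the width: height = 2880 / 2.390 ≈ 1205.02 px.
Scaling 2880 → 2896 is ×1.0056, so the height becomes 1205.02 × 1.0056 ≈ 1211.72 px.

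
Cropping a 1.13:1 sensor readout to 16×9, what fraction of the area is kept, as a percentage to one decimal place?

63.6%

The width stays; only height is cut (since 16×9 is wider than 1.13:1).
Fraction kept = (1.130)/(1.778) ≈ 63.56%.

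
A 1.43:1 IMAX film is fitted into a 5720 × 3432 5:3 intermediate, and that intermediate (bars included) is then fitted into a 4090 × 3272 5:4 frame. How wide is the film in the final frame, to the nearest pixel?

Inside the 5720×3432 canvas the film is height-limited at 4907.76 × 3432.00.
5:3 in 4090×3272: fills the width, so the intermediate becomes 4090.00 × 2454.00 — a scale of ×0.7150.
Applying the same ×0.7150: 4907.76 → 3509.22.

3509 px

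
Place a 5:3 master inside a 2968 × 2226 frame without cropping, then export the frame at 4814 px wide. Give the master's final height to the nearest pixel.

2888 px

In the 2968×2226 frame the master fills the width: height = 2968 × 3/5 ≈ 1780.80 px.
The frame scales by 4814/2968 = 1.6220; 1780.80 × 1.6220 ≈ 2888.40 px.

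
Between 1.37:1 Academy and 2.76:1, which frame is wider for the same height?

2.76:1

1.37 and 2.76; 2.76 > 1.37.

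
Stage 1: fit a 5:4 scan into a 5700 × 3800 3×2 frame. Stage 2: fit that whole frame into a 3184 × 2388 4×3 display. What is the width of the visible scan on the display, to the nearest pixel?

First fit — 5:4 into 5700×3800 spans the height: 4750.00 × 3800.00.
Second fit — the 3×2 canvas into 3184×2388 spans the width: 3184.00 × 2122.67 (×0.5586 from 5700×3800).
The scan scales with it: width 4750.00 × 0.5586 ≈ 2653.33.

2653 px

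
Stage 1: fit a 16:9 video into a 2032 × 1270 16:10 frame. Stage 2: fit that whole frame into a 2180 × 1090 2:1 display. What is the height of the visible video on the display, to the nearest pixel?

First fit — 16:9 into 2032×1270 spans the width: 2032.00 × 1143.00.
16:10 in 2180×1090: fills the height, so the intermediate becomes 1744.00 × 1090.00 — a scale of ×0.8583.
Applying the same ×0.8583: 1143.00 → 981.00.

981 px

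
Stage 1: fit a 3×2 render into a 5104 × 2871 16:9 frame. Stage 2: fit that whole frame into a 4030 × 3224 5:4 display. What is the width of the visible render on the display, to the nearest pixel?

3400 px

3×2 in 5104×2871: fills the height, so the render is 4306.50 × 2871.00.
Second fit — the 16:9 canvas into 4030×3224 spans the width: 4030.00 × 2266.88 (×0.7896 from 5104×2871).
Applying the same ×0.7896: 4306.50 → 3400.31.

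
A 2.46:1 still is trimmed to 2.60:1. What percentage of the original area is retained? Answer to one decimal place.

2.60:1 is wider than 2.46:1, so the crop keeps the full width and trims the height.
(2.460)/(2.600) ≈ 0.946 of the area survives.

94.6%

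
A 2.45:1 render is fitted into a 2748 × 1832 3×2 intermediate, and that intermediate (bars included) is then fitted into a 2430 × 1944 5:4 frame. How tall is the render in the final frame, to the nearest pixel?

992 px

First fit — 2.45:1 into 2748×1832 spans the width: 2748.00 × 1121.63.
3×2 in 2430×1944: fills the width, so the intermediate becomes 2430.00 × 1620.00 — a scale of ×0.8843.
So the render's height is 1121.63 × 0.8843 ≈ 991.84.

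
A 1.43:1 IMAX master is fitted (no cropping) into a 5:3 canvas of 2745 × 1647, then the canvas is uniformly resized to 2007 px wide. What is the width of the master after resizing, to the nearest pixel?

1722 px

At 2745×1647 the master is height-limited, so width = 1647 × 1.430 ≈ 2355.21 px.
Scaling 2745 → 2007 is ×0.7311, so the width becomes 2355.21 × 0.7311 ≈ 1722.01 px.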